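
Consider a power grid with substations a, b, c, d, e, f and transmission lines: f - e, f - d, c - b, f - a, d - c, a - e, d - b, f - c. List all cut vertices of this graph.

f

Removing f increases the component count from 1 to 2, so f is a cut vertex.
By contrast removing b leaves 1 component; it is not a cut vertex. No other vertex is a cut vertex either.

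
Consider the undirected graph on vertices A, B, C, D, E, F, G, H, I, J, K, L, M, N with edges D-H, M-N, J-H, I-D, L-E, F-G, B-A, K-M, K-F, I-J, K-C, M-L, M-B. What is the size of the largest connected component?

10

Starting from D we can reach D, H, I, J. That is one component of size 4.
Starting from A we can reach A, B, C, E, F, G, K, L, M, N. That is one component of size 10.
The largest has 10 vertices.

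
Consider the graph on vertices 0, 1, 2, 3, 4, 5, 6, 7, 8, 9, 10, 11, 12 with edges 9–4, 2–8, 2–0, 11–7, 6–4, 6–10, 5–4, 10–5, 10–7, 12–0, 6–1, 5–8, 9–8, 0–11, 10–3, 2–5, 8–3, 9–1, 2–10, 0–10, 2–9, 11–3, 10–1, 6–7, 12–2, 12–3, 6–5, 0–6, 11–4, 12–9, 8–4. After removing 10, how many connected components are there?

With 10 gone, the remaining components are: {0, 1, 2, 3, 4, 5, 6, 7, 8, 9, 11, 12}.
That is 1 component.

1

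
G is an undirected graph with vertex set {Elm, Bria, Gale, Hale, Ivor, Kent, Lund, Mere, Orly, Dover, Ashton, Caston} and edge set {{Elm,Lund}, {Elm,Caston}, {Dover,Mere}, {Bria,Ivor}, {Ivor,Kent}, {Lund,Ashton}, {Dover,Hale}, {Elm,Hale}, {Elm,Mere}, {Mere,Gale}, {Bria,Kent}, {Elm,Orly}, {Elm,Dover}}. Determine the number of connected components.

Starting from Bria we can reach Bria, Ivor, Kent. That is one component of size 3.
Starting from Elm we can reach Elm, Gale, Hale, Lund, Mere, Orly, Dover, Ashton, Caston. That is one component of size 9.
Total: 2 components.

2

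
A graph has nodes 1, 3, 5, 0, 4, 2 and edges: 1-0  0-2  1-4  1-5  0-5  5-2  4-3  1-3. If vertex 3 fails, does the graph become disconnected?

No

Deleting 3 leaves 1 component (was 1) (its neighbors 1, 4 remain connected to each other), so 3 is not a cut vertex.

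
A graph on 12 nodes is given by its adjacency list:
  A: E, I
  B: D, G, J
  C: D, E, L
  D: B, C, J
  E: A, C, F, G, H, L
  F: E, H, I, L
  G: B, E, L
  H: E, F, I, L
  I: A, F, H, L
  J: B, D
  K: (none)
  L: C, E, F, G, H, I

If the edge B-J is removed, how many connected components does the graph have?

2

B and J are still connected via B-D-J, so the component count stays at 2.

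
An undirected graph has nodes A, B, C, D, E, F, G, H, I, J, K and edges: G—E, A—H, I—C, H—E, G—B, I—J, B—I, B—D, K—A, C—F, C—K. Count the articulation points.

3

Removing B increases the component count from 1 to 2, so B is a cut vertex.
Removing C increases the component count from 1 to 2, so C is a cut vertex.
Removing I increases the component count from 1 to 2, so I is a cut vertex.
By contrast removing E leaves 1 component; it is not a cut vertex. No other vertex is a cut vertex either.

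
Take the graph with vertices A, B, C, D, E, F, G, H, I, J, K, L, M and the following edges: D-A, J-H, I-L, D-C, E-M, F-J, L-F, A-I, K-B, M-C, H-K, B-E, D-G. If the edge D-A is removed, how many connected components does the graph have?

1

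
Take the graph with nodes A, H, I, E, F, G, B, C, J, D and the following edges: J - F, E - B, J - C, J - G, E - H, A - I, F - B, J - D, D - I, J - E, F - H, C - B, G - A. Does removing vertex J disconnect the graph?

Deleting J raises the number of components from 1 to 2, so J is a cut vertex.

Yes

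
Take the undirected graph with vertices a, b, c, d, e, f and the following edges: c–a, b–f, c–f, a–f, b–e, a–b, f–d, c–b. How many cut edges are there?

The edges on the cycle a-b-f-a are not bridges since each lies on that cycle.
But removing d–f disconnects d from f; removing b–e disconnects b from e — these are bridges.
That makes 2 bridges.

2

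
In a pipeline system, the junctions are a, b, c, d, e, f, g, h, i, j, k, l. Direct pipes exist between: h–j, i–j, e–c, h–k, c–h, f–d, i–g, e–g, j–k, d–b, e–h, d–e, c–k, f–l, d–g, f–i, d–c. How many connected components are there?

a is isolated — a component by itself.
Starting from b we can reach b, c, d, e, f, g, h, i, j, k, l. That is one component of size 11.
Total: 2 components.

2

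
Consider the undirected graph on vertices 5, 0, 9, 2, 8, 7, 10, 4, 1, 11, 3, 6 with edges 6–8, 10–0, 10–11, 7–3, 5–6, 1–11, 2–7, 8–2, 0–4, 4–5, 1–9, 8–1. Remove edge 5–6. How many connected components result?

1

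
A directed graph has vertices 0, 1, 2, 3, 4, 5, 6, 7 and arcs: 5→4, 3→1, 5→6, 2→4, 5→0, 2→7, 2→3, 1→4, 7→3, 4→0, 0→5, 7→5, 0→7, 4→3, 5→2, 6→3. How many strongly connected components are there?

{0, 1, 2, 3, 4, 5, 6, 7} are all mutually reachable — one SCC of size 8.
That gives 1 strongly connected component.

1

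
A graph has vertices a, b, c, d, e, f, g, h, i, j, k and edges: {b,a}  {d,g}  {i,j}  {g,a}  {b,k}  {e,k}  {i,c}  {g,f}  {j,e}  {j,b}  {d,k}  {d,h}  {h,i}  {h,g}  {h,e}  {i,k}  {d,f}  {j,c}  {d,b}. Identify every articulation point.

none

Removing k, for instance, still leaves 1 component. No single vertex removal increases the component count — the graph has no articulation points.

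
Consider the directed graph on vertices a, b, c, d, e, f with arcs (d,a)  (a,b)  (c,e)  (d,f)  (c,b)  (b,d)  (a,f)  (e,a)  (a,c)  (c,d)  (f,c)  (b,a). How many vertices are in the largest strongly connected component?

6

{a, b, c, d, e, f} are all mutually reachable — one SCC of size 6.
The largest has 6 vertices.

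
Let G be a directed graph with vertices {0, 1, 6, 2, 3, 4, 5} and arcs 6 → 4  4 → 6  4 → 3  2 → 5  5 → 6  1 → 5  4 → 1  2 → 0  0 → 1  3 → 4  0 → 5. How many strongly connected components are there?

{1, 3, 4, 5, 6} are all mutually reachable — one SCC of size 5.
{2} is an SCC by itself.
{0} is an SCC by itself.
That gives 3 strongly connected components.

3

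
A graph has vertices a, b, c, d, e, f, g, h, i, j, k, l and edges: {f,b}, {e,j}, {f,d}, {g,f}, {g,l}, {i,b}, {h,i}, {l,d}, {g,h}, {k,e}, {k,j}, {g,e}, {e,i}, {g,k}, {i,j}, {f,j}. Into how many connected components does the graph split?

3

a is isolated — a component by itself.
c is isolated — a component by itself.
Starting from b we can reach b, d, e, f, g, h, i, j, k, l. That is one component of size 10.
Total: 3 components.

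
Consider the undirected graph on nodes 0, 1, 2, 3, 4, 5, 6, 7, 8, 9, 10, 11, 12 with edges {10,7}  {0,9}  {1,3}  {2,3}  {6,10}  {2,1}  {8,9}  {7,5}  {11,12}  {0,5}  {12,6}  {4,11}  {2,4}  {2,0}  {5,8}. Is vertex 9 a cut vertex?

No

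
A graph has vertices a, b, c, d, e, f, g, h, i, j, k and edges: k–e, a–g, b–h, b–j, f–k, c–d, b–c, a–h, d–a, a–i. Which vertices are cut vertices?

a, b, k

Removing a increases the component count from 2 to 4, so a is a cut vertex.
Removing b increases the component count from 2 to 3, so b is a cut vertex.
Removing k increases the component count from 2 to 3, so k is a cut vertex.
By contrast removing d leaves 2 components; it is not a cut vertex. No other vertex is a cut vertex either.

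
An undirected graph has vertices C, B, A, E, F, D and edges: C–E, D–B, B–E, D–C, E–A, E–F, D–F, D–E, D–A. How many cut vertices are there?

Removing A, for instance, still leaves 1 component. No single vertex removal increases the component count — the graph has no articulation points.

0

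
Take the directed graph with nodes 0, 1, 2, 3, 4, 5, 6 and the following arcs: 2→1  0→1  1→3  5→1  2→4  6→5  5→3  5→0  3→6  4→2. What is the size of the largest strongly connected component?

{0, 1, 3, 5, 6} are all mutually reachable — one SCC of size 5.
{2, 4} are all mutually reachable — one SCC of size 2.
The largest has 5 vertices.

5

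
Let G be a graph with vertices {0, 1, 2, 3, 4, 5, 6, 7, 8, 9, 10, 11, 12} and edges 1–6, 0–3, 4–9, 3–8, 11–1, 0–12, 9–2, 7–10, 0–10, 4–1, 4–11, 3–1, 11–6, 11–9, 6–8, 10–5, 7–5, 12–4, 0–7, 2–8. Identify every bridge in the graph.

none

The edges on the cycle 4-11-9-4 are not bridges since each lies on that cycle.
Every edge lies on some cycle, so there are no bridges.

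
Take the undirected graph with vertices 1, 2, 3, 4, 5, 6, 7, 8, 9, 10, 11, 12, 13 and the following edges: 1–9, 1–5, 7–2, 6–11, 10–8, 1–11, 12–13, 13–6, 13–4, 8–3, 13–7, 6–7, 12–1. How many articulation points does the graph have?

4

Removing 1 increases the component count from 2 to 4, so 1 is a cut vertex.
Removing 7 increases the component count from 2 to 3, so 7 is a cut vertex.
Removing 8 increases the component count from 2 to 3, so 8 is a cut vertex.
Likewise 13 is a cut vertex.
By contrast removing 12 leaves 2 components; it is not a cut vertex. No other vertex is a cut vertex either.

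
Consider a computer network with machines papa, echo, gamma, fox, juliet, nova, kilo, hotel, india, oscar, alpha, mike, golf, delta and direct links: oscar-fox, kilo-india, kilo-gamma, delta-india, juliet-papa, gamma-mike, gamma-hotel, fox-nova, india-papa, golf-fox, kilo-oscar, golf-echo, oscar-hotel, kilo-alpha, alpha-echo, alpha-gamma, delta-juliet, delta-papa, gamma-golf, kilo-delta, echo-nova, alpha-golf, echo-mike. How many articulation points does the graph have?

1

Removing kilo increases the component count from 1 to 2, so kilo is a cut vertex.
By contrast removing fox leaves 1 component; it is not a cut vertex. No other vertex is a cut vertex either.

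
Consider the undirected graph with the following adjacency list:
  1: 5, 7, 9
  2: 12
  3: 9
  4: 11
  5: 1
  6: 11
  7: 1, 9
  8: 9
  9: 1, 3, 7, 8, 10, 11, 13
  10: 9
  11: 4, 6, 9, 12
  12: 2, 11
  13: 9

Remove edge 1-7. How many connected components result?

1 and 7 are still connected via 1-9-7, so the component count stays at 1.

1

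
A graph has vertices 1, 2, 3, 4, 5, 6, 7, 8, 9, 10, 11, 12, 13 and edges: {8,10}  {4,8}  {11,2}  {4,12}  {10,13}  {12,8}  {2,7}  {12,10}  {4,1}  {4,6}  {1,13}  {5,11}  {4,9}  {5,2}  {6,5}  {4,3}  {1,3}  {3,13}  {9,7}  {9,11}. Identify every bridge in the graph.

The edges on the cycle 4-12-8-4 are not bridges since each lies on that cycle.
Every edge lies on some cycle, so there are no bridges.

none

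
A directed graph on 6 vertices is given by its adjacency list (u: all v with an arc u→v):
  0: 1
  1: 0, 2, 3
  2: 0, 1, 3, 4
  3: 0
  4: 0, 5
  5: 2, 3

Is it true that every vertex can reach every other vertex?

Yes

From 5 we can reach every vertex (0, 1, 2, 3, 4, 5), and every vertex can reach 5 (0, 1, 2, 3, 4, 5). So the whole graph is one strongly connected component.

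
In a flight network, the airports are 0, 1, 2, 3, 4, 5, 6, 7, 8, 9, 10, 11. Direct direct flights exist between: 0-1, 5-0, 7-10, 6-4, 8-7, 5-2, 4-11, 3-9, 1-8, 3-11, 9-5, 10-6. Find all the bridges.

The edges on the cycle 3-9-5-0-1-8-7-10-6-4-11-3 are not bridges since each lies on that cycle.
But removing 5-2 disconnects 5 from 2 — this is a bridge.

2-5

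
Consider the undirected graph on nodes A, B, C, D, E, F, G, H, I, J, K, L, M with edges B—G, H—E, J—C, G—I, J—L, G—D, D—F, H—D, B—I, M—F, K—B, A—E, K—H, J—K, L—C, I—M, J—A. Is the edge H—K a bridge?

After removing H—K, the path H-E-A-J-K still connects them, so the edge is not a bridge.

No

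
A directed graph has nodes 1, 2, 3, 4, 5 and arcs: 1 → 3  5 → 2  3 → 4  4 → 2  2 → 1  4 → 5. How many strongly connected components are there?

{1, 2, 3, 4, 5} are all mutually reachable — one SCC of size 5.
That gives 1 strongly connected component.

1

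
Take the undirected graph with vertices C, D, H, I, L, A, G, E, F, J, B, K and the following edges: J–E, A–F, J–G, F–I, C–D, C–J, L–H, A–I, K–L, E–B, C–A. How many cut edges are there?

8

The edges on the cycle A-F-I-A are not bridges since each lies on that cycle.
But removing E–B disconnects E from B; removing J–C disconnects J from C; removing K–L disconnects K from L; removing G–J disconnects G from J — these are bridges.
In total 8 edges are bridges.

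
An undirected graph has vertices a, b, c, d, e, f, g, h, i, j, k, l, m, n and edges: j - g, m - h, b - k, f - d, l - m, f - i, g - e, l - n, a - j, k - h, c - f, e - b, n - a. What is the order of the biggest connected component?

10

Starting from c we can reach c, d, f, i. That is one component of size 4.
Starting from a we can reach a, b, e, g, h, j, k, l, m, n. That is one component of size 10.
The largest has 10 vertices.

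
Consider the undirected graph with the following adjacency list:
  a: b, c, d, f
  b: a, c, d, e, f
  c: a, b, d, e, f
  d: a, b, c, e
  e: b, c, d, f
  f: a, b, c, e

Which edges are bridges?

The edges on the cycle f-c-e-f are not bridges since each lies on that cycle.
Every edge lies on some cycle, so there are no bridges.

none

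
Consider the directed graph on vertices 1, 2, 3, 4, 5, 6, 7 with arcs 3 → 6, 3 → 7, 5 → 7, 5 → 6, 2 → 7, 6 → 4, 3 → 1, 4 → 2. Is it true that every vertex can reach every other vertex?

No

There is no directed path from 3 to 5, so the graph is not strongly connected.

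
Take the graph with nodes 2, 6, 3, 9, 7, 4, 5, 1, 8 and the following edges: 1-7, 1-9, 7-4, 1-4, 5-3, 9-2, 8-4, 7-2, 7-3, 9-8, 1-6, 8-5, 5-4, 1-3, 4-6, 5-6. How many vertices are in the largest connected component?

9

Starting from 1 we can reach 1, 2, 3, 4, 5, 6, 7, 8, 9. That is one component of size 9.
The largest has 9 vertices.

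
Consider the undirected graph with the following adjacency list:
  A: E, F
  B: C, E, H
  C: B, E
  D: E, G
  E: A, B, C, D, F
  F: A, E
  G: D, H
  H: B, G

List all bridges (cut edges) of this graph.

none

The edges on the cycle E-F-A-E are not bridges since each lies on that cycle.
Every edge lies on some cycle, so there are no bridges.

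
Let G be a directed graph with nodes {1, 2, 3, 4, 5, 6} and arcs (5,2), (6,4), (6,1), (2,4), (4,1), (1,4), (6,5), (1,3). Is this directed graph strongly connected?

There is no directed path from 3 to 4, so the graph is not strongly connected.

No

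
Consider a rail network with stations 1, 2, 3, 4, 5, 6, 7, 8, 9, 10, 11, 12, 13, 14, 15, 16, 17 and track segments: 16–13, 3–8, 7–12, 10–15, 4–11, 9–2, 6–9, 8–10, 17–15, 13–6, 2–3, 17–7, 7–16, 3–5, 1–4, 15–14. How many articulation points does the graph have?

Removing 3 increases the component count from 2 to 3, so 3 is a cut vertex.
Removing 4 increases the component count from 2 to 3, so 4 is a cut vertex.
Removing 7 increases the component count from 2 to 3, so 7 is a cut vertex.
Likewise 15 is a cut vertex.
By contrast removing 10 leaves 2 components; it is not a cut vertex. No other vertex is a cut vertex either.

4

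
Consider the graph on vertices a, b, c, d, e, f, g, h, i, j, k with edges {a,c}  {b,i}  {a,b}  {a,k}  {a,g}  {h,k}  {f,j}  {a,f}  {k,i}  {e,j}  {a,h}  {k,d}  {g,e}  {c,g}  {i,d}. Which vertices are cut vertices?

Removing a increases the component count from 1 to 2, so a is a cut vertex.
By contrast removing k leaves 1 component; it is not a cut vertex. No other vertex is a cut vertex either.

a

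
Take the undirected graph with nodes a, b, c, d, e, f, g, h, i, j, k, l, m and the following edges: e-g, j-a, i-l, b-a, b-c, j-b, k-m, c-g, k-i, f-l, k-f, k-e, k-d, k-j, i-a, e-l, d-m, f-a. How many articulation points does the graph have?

1

Removing k increases the component count from 2 to 3, so k is a cut vertex.
By contrast removing a leaves 2 components; it is not a cut vertex. No other vertex is a cut vertex either.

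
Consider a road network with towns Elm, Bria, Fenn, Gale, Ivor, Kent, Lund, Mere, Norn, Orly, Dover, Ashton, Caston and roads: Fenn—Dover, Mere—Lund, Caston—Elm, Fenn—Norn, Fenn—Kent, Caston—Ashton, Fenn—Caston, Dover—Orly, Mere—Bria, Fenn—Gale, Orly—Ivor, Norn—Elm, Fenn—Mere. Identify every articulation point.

Fenn, Mere, Orly, Dover, Caston

Removing Fenn increases the component count from 1 to 5, so Fenn is a cut vertex.
Removing Mere increases the component count from 1 to 3, so Mere is a cut vertex.
Removing Orly increases the component count from 1 to 2, so Orly is a cut vertex.
Likewise Dover, Caston are cut vertices.
By contrast removing Ashton leaves 1 component; it is not a cut vertex. No other vertex is a cut vertex either.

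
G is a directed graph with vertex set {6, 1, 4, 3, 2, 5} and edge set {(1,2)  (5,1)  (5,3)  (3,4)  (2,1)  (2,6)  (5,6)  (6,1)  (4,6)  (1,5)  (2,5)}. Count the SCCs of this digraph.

1

{1, 2, 3, 4, 5, 6} are all mutually reachable — one SCC of size 6.
That gives 1 strongly connected component.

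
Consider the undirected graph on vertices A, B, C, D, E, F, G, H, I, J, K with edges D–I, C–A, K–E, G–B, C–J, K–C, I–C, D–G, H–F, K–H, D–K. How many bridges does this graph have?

7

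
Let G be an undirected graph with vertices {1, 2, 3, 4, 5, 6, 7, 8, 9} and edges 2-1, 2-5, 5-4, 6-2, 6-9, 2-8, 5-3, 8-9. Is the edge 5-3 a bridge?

Yes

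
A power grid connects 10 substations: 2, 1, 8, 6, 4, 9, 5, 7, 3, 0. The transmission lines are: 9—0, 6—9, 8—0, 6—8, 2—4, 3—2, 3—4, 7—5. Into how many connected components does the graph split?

4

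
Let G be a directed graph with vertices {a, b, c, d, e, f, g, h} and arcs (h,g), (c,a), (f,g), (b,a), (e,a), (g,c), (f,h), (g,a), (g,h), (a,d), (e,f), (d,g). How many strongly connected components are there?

{a, c, d, g, h} are all mutually reachable — one SCC of size 5.
{b} is an SCC by itself.
{e} is an SCC by itself.
{f} is an SCC by itself.
That gives 4 strongly connected components.

4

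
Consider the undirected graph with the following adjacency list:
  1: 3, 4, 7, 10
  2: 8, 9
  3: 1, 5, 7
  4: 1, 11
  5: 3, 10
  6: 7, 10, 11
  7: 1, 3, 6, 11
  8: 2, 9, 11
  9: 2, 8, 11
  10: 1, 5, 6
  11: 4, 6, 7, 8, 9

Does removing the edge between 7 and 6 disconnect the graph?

No

After removing 7-6, the path 7-11-6 still connects them, so the edge is not a bridge.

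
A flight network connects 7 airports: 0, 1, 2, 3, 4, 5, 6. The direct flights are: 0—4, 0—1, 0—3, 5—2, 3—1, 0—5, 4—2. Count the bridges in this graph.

0

The edges on the cycle 0-3-1-0 are not bridges since each lies on that cycle.
Every edge lies on some cycle, so there are no bridges.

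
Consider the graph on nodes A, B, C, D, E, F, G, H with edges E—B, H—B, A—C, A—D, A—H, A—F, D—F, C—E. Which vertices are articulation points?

A

Removing A increases the component count from 2 to 3, so A is a cut vertex.
By contrast removing B leaves 2 components; it is not a cut vertex. No other vertex is a cut vertex either.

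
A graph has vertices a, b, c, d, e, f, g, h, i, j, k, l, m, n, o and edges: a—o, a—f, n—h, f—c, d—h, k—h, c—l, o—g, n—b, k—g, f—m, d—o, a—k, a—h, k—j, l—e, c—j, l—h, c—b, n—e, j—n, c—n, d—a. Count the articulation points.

Removing f increases the component count from 2 to 3, so f is a cut vertex.
By contrast removing e leaves 2 components; it is not a cut vertex. No other vertex is a cut vertex either.

1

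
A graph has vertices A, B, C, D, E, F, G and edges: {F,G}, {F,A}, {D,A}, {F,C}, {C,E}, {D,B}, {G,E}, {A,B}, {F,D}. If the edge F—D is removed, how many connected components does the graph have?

F and D are still connected via F-A-D, so the component count stays at 1.

1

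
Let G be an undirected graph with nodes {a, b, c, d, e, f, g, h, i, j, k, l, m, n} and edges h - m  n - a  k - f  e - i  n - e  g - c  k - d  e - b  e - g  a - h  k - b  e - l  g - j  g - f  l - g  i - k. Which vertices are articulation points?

Removing a increases the component count from 1 to 2, so a is a cut vertex.
Removing e increases the component count from 1 to 2, so e is a cut vertex.
Removing g increases the component count from 1 to 3, so g is a cut vertex.
Likewise h, k, n are cut vertices.
By contrast removing m leaves 1 component; it is not a cut vertex. No other vertex is a cut vertex either.

a, e, g, h, k, n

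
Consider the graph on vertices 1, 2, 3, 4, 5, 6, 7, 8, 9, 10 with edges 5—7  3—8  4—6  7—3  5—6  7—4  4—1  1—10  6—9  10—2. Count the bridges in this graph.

6

The edges on the cycle 5-7-4-6-5 are not bridges since each lies on that cycle.
But removing 1—10 disconnects 1 from 10; removing 10—2 disconnects 10 from 2; removing 9—6 disconnects 9 from 6; removing 4—1 disconnects 4 from 1 — these are bridges.
In total 6 edges are bridges.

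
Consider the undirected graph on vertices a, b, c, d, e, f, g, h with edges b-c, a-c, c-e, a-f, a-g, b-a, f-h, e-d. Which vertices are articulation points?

a, c, e, f

Removing a increases the component count from 1 to 3, so a is a cut vertex.
Removing c increases the component count from 1 to 2, so c is a cut vertex.
Removing e increases the component count from 1 to 2, so e is a cut vertex.
Likewise f is a cut vertex.
By contrast removing g leaves 1 component; it is not a cut vertex. No other vertex is a cut vertex either.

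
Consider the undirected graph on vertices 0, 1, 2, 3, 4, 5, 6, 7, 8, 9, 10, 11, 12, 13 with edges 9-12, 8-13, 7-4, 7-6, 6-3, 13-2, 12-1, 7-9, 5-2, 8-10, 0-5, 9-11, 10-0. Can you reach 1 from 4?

From 4 we can reach 1, 3, 4, 6, 7, 9, 11, 12, which includes 1.

Yes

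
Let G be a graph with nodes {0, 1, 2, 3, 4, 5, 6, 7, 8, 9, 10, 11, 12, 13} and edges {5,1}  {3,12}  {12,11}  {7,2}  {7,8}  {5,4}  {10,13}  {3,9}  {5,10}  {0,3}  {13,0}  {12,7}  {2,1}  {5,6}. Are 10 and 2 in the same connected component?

Yes

From 10 we can reach 0, 1, 2, 3, 4, 5, 6, 7, 8, 9, 10, 11, 12, 13, which includes 2.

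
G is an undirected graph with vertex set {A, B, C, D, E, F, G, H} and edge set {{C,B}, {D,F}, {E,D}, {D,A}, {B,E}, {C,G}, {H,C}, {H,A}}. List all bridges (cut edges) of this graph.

The edges on the cycle H-C-B-E-D-A-H are not bridges since each lies on that cycle.
But removing D—F disconnects D from F; removing C—G disconnects C from G — these are bridges.

C-G, D-F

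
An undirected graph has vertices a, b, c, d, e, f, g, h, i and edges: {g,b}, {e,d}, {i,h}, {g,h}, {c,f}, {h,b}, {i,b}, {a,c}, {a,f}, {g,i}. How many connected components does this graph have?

3

Starting from d we can reach d, e. That is one component of size 2.
Starting from a we can reach a, c, f. That is one component of size 3.
Starting from b we can reach b, g, h, i. That is one component of size 4.
Total: 3 components.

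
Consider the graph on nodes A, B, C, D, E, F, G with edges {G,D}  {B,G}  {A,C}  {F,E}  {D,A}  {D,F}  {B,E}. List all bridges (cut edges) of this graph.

The edges on the cycle B-G-D-F-E-B are not bridges since each lies on that cycle.
But removing A–C disconnects A from C; removing D–A disconnects D from A — these are bridges.

A-C, A-D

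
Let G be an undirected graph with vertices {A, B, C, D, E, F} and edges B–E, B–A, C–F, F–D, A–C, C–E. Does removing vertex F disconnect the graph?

Yes

Deleting F raises the number of components from 1 to 2, so F is a cut vertex.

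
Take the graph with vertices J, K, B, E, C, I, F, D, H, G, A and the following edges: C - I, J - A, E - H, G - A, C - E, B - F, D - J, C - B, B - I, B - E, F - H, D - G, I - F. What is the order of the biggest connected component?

K is isolated — a component by itself.
Starting from A we can reach A, D, G, J. That is one component of size 4.
Starting from B we can reach B, C, E, F, H, I. That is one component of size 6.
The largest has 6 vertices.

6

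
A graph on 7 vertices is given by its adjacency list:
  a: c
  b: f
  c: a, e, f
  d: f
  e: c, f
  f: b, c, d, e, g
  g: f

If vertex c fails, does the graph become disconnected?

Yes

Deleting c raises the number of components from 1 to 2, so c is a cut vertex.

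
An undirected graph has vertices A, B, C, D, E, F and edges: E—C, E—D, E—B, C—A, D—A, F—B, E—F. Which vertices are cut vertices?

Removing E increases the component count from 1 to 2, so E is a cut vertex.
By contrast removing F leaves 1 component; it is not a cut vertex. No other vertex is a cut vertex either.

E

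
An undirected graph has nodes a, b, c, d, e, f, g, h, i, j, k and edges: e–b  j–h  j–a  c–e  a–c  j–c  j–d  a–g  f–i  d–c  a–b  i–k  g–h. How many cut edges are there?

2

The edges on the cycle j-d-c-e-b-a-j are not bridges since each lies on that cycle.
But removing f–i disconnects f from i; removing i–k disconnects i from k — these are bridges.
That makes 2 bridges.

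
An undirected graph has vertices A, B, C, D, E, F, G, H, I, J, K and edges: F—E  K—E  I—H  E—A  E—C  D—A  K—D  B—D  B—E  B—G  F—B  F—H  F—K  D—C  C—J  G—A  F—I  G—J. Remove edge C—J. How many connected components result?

C and J are still connected via C-E-B-G-J, so the component count stays at 1.

1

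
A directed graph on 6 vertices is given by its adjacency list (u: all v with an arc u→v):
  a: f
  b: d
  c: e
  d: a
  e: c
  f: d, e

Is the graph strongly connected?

There is no directed path from f to b, so the graph is not strongly connected.

No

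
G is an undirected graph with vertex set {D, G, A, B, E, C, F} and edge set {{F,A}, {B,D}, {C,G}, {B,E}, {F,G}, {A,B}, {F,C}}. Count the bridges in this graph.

The edges on the cycle F-C-G-F are not bridges since each lies on that cycle.
But removing A - B disconnects A from B; removing B - E disconnects B from E; removing B - D disconnects B from D; removing F - A disconnects F from A — these are bridges.
That makes 4 bridges.

4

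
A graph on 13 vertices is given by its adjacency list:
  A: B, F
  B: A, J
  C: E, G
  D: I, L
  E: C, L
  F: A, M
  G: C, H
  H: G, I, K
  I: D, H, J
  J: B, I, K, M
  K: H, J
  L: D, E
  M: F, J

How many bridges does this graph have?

The edges on the cycle J-K-H-G-C-E-L-D-I-J are not bridges since each lies on that cycle.
Every edge lies on some cycle, so there are no bridges.

0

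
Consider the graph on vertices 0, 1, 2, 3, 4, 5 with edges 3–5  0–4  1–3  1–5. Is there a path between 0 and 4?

From 0 we can reach 0, 4, which includes 4.

Yes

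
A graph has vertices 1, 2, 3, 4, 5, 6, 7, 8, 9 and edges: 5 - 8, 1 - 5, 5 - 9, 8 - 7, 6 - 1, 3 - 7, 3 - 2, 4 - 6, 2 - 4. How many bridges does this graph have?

1

The edges on the cycle 3-2-4-6-1-5-8-7-3 are not bridges since each lies on that cycle.
But removing 9 - 5 disconnects 9 from 5 — this is a bridge.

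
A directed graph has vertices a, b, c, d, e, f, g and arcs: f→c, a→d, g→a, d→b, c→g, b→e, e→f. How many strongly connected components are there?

1

{a, b, c, d, e, f, g} are all mutually reachable — one SCC of size 7.
That gives 1 strongly connected component.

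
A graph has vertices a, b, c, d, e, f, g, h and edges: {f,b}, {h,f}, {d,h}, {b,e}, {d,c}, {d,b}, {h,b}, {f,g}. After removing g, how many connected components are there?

With g gone, the remaining components are: {a}; {b, c, d, e, f, h}.
That is 2 components.

2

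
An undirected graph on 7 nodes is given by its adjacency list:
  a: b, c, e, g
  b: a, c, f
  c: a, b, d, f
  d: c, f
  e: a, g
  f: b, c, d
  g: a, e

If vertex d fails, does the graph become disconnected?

No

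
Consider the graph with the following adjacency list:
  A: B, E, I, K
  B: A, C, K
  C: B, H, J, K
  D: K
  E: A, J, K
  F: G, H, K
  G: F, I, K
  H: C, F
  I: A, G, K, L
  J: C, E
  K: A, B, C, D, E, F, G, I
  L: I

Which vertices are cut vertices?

I, K

Removing I increases the component count from 1 to 2, so I is a cut vertex.
Removing K increases the component count from 1 to 2, so K is a cut vertex.
By contrast removing J leaves 1 component; it is not a cut vertex. No other vertex is a cut vertex either.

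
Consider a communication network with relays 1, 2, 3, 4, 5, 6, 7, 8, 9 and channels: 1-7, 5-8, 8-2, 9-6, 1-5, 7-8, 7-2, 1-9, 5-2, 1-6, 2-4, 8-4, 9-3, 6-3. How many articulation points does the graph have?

1

Removing 1 increases the component count from 1 to 2, so 1 is a cut vertex.
By contrast removing 2 leaves 1 component; it is not a cut vertex. No other vertex is a cut vertex either.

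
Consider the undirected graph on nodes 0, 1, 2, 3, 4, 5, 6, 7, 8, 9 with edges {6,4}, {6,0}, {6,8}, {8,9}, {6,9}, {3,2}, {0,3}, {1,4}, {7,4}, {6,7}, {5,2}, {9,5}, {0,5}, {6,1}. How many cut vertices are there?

1

Removing 6 increases the component count from 1 to 2, so 6 is a cut vertex.
By contrast removing 0 leaves 1 component; it is not a cut vertex. No other vertex is a cut vertex either.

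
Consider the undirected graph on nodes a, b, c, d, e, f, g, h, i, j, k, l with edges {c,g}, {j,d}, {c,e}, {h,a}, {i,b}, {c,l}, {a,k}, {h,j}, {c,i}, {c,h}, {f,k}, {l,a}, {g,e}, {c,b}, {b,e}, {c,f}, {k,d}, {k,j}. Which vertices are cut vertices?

c

Removing c increases the component count from 1 to 2, so c is a cut vertex.
By contrast removing j leaves 1 component; it is not a cut vertex. No other vertex is a cut vertex either.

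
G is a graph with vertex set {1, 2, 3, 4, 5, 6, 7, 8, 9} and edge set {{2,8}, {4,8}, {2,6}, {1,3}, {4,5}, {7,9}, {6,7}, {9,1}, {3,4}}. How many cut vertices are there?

1

Removing 4 increases the component count from 1 to 2, so 4 is a cut vertex.
By contrast removing 9 leaves 1 component; it is not a cut vertex. No other vertex is a cut vertex either.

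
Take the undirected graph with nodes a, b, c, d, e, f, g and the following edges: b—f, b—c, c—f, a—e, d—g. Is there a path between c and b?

From c we can reach b, c, f, which includes b.

Yes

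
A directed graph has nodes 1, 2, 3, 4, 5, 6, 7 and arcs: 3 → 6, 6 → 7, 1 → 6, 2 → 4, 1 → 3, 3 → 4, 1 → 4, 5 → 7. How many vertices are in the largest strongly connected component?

1

{6} is an SCC by itself.
{5} is an SCC by itself.
{7} is an SCC by itself.
{4} is an SCC by itself.
{1} is an SCC by itself.
(and 2 more singleton SCCs)
The largest has 1 vertex.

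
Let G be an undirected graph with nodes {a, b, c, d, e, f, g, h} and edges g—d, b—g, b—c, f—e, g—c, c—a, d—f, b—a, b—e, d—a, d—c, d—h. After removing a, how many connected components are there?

With a gone, the remaining components are: {b, c, d, e, f, g, h}.
That is 1 component.

1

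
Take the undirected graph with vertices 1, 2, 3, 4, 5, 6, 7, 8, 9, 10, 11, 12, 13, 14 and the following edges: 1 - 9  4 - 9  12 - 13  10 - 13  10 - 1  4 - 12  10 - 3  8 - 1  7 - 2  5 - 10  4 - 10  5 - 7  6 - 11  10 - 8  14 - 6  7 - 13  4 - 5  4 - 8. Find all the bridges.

The edges on the cycle 4-5-7-13-10-4 are not bridges since each lies on that cycle.
But removing 7 - 2 disconnects 7 from 2; removing 6 - 11 disconnects 6 from 11; removing 14 - 6 disconnects 14 from 6; removing 3 - 10 disconnects 3 from 10 — these are bridges.

10-3, 11-6, 14-6, 2-7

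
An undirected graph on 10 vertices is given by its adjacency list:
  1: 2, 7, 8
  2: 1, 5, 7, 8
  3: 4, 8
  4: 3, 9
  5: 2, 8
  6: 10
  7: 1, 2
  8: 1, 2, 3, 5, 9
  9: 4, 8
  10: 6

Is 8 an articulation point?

Yes

Deleting 8 raises the number of components from 2 to 3, so 8 is a cut vertex.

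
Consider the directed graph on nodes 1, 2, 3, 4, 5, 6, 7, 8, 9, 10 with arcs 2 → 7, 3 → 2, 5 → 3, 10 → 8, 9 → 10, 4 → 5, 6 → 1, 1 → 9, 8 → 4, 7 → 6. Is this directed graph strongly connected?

Yes

From 8 we can reach every vertex (1, 2, 3, 4, 5, 6, 7, 8, 9, 10), and every vertex can reach 8 (1, 2, 3, 4, 5, 6, 7, 8, 9, 10). So the whole graph is one strongly connected component.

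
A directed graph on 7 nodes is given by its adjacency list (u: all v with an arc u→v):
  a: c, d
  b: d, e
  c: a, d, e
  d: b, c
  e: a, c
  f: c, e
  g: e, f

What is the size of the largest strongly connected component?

5

{a, b, c, d, e} are all mutually reachable — one SCC of size 5.
{g} is an SCC by itself.
{f} is an SCC by itself.
The largest has 5 vertices.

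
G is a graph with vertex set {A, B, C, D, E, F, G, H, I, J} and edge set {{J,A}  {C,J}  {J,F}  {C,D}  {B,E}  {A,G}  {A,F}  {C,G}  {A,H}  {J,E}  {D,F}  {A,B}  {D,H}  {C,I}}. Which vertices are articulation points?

C

Removing C increases the component count from 1 to 2, so C is a cut vertex.
By contrast removing E leaves 1 component; it is not a cut vertex. No other vertex is a cut vertex either.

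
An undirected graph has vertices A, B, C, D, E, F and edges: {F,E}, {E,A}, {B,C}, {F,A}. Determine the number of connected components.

3

D is isolated — a component by itself.
Starting from B we can reach B, C. That is one component of size 2.
Starting from A we can reach A, E, F. That is one component of size 3.
Total: 3 components.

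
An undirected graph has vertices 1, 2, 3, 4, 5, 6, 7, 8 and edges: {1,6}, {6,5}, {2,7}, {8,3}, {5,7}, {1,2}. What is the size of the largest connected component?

5

4 is isolated — a component by itself.
Starting from 3 we can reach 3, 8. That is one component of size 2.
Starting from 1 we can reach 1, 2, 5, 6, 7. That is one component of size 5.
The largest has 5 vertices.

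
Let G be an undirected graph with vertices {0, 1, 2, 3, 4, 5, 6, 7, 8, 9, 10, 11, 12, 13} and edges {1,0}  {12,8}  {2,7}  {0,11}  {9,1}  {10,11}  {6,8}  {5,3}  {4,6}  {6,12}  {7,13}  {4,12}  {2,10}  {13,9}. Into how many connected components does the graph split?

Starting from 3 we can reach 3, 5. That is one component of size 2.
Starting from 4 we can reach 4, 6, 8, 12. That is one component of size 4.
Starting from 0 we can reach 0, 1, 2, 7, 9, 10, 11, 13. That is one component of size 8.
Total: 3 components.

3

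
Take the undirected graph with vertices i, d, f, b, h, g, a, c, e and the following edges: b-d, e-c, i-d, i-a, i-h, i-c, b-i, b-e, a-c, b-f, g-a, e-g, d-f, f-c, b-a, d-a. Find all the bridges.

The edges on the cycle b-i-d-b are not bridges since each lies on that cycle.
But removing i-h disconnects i from h — this is a bridge.

h-i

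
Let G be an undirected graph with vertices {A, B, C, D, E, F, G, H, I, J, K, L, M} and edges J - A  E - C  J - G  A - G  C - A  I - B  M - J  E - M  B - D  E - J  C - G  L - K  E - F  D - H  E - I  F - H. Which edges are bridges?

The edges on the cycle E-I-B-D-H-F-E are not bridges since each lies on that cycle.
But removing L - K disconnects L from K — this is a bridge.

K-L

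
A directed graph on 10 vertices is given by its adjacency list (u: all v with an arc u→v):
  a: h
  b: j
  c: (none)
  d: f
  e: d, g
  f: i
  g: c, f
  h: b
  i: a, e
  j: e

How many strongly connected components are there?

{a, b, d, e, f, g, h, i, j} are all mutually reachable — one SCC of size 9.
{c} is an SCC by itself.
That gives 2 strongly connected components.

2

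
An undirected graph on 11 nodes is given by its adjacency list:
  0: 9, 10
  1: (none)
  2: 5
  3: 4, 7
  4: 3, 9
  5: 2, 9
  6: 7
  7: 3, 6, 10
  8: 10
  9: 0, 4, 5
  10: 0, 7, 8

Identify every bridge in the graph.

10-8, 2-5, 5-9, 6-7

The edges on the cycle 0-10-7-3-4-9-0 are not bridges since each lies on that cycle.
But removing 9-5 disconnects 9 from 5; removing 5-2 disconnects 5 from 2; removing 8-10 disconnects 8 from 10; removing 6-7 disconnects 6 from 7 — these are bridges.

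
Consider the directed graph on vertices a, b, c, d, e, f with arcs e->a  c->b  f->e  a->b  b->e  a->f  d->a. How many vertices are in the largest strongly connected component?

4

{a, b, e, f} are all mutually reachable — one SCC of size 4.
{c} is an SCC by itself.
{d} is an SCC by itself.
The largest has 4 vertices.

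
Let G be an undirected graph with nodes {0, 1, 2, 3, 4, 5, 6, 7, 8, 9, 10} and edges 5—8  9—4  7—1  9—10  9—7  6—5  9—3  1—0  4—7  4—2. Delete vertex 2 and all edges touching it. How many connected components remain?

2

With 2 gone, the remaining components are: {5, 6, 8}; {0, 1, 3, 4, 7, 9, 10}.
That is 2 components.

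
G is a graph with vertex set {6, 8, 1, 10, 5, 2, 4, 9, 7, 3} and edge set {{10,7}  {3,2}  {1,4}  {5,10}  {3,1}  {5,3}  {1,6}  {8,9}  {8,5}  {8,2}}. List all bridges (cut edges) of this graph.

1-3, 1-4, 1-6, 10-5, 10-7, 8-9

The edges on the cycle 8-5-3-2-8 are not bridges since each lies on that cycle.
But removing 1–4 disconnects 1 from 4; removing 3–1 disconnects 3 from 1; removing 5–10 disconnects 5 from 10; removing 6–1 disconnects 6 from 1 — these are bridges.
In total 6 edges are bridges.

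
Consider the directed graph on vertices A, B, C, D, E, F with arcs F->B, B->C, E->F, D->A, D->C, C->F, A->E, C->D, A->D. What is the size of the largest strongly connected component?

{A, B, C, D, E, F} are all mutually reachable — one SCC of size 6.
The largest has 6 vertices.

6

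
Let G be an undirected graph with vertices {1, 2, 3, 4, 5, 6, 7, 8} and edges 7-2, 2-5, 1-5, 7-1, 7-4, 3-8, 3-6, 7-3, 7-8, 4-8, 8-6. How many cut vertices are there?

Removing 7 increases the component count from 1 to 2, so 7 is a cut vertex.
By contrast removing 5 leaves 1 component; it is not a cut vertex. No other vertex is a cut vertex either.

1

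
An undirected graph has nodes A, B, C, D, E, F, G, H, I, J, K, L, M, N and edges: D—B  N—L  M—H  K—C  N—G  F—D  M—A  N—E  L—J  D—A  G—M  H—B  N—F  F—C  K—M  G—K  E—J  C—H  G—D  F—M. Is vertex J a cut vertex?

No

Deleting J leaves 2 components (was 2), so J is not a cut vertex.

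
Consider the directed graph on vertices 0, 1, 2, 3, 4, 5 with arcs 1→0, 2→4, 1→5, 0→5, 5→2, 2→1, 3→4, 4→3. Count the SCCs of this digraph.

2

{0, 1, 2, 5} are all mutually reachable — one SCC of size 4.
{3, 4} are all mutually reachable — one SCC of size 2.
That gives 2 strongly connected components.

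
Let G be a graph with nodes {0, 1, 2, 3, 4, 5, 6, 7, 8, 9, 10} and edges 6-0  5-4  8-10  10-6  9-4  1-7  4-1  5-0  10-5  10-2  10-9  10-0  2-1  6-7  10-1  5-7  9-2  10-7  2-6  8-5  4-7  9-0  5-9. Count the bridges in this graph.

The edges on the cycle 10-5-0-9-10 are not bridges since each lies on that cycle.
Every edge lies on some cycle, so there are no bridges.

0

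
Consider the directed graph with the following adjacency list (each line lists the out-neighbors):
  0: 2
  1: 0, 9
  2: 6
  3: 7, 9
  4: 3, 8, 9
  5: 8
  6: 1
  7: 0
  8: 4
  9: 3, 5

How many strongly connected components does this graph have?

1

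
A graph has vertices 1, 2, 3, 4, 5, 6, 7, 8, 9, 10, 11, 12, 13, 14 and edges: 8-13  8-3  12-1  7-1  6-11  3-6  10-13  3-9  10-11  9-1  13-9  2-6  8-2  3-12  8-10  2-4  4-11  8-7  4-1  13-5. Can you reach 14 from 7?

No

The component containing 7 is {1, 2, 3, 4, 5, 6, 7, 8, 9, 10, 11, 12, 13}, and 14 is not in it.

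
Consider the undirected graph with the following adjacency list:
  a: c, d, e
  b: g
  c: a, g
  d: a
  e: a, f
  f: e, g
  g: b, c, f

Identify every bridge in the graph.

a-d, b-g

The edges on the cycle c-g-f-e-a-c are not bridges since each lies on that cycle.
But removing g-b disconnects g from b; removing a-d disconnects a from d — these are bridges.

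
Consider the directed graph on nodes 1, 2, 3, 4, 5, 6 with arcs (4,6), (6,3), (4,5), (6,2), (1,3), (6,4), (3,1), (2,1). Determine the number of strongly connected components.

4

{4, 6} are all mutually reachable — one SCC of size 2.
{1, 3} are all mutually reachable — one SCC of size 2.
{5} is an SCC by itself.
{2} is an SCC by itself.
That gives 4 strongly connected components.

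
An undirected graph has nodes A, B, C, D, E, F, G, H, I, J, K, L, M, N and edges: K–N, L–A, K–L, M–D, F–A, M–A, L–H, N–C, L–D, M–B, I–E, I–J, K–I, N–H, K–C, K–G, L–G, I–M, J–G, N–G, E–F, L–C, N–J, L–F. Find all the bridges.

B-M

The edges on the cycle K-L-D-M-I-K are not bridges since each lies on that cycle.
But removing M–B disconnects M from B — this is a bridge.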